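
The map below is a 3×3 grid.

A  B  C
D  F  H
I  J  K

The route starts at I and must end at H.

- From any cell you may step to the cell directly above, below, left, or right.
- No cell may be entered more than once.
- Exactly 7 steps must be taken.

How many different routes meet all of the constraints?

Need simple routes of exactly 7 moves from I to H (Manhattan distance 3, so 2 moves are spent on a detour and 2 undoing it).
Enumerating: I D A B F J K H | I J F D A B C H.
That gives 2 routes.

2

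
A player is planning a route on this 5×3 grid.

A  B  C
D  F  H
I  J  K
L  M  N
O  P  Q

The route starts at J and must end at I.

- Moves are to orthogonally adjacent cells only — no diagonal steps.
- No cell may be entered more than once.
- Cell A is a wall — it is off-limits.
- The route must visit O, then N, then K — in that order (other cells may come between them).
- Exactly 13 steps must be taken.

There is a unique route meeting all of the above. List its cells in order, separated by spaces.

The waypoints must appear in the order O, N, K, with no cell reused.
Route from J: down to M, left to L, down to O, 2× right (reaching Q), 4× up (reaching C), left to B, down to F, left to D, down to I — 13 moves in all.
Check: order respected (O at step 3, N at step 6, K at step 7); 13 moves as required.

J M L O P Q N K H C B F D I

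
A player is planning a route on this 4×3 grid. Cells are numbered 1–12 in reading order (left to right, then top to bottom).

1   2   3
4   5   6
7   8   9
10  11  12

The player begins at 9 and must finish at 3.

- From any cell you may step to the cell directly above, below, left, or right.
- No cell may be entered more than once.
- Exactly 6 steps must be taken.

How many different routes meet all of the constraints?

7

Need simple routes of exactly 6 moves from 9 to 3 (Manhattan distance 2, so 2 moves are spent on a detour and 2 undoing it).
Enumerating: 9 6 5 4 1 2 3 | 9 12 11 8 5 2 3 | 9 12 11 8 5 6 3 | 9 8 5 4 1 2 3 | 9 8 7 4 1 2 3 | 9 8 7 4 5 2 3 | 9 8 7 4 5 6 3.
That gives 7 routes.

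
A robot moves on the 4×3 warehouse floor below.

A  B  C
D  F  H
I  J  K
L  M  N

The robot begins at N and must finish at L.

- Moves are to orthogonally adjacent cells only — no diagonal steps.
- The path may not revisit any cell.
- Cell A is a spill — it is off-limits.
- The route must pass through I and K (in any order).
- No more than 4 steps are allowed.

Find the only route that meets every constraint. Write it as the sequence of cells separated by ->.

N -> K -> J -> I -> L

Any route must reach I and K and still end at L within 4 moves, so the order of the required stops is forced.
Route from N: up 1 to K, left 2 to I, down 1 to L — 4 moves in all.
Check: all required cells visited; 4 ≤ 4 moves.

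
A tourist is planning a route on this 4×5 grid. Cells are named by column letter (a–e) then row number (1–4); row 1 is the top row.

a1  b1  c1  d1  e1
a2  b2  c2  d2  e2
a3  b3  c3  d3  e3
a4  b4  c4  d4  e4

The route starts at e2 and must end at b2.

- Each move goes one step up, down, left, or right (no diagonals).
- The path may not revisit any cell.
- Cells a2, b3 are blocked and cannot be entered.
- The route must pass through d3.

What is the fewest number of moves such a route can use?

Any route passes through d3 somewhere between e2 and b2. Summing Manhattan distances along the two legs (e2 → d3 → b2) gives a lower bound of 2 + 3 = 5 moves.
A route of 5 moves achieves this: e2 → e3 → d3 → d2 → c2 → b2.
Since 5 matches the lower bound, it is optimal.

5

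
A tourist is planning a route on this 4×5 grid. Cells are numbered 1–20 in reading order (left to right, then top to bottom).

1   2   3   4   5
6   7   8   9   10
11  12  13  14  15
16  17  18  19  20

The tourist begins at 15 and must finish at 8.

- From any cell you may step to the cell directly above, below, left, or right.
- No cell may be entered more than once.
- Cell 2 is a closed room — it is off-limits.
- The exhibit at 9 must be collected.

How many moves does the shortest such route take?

Any route passes through 9 somewhere between 15 and 8. Summing Manhattan distances along the two legs (15 → 9 → 8) gives a lower bound of 2 + 1 = 3 moves.
A route of 3 moves achieves this: 15 → 10 → 9 → 8.
Since 3 matches the lower bound, it is optimal.

3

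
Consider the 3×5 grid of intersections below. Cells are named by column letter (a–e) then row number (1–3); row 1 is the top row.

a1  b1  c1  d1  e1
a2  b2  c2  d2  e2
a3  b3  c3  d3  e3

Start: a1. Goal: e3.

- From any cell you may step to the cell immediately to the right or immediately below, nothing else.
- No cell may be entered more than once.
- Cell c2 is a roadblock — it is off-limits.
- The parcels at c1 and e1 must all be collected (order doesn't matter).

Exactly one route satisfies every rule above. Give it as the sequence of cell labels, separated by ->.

Moves only go right or down, so the column and row indices never decrease.
Route from a1: 4× right (reaching e1), 2× down (reaching e3) — 6 moves in all.
Check: all required cells visited.

a1 -> b1 -> c1 -> d1 -> e1 -> e2 -> e3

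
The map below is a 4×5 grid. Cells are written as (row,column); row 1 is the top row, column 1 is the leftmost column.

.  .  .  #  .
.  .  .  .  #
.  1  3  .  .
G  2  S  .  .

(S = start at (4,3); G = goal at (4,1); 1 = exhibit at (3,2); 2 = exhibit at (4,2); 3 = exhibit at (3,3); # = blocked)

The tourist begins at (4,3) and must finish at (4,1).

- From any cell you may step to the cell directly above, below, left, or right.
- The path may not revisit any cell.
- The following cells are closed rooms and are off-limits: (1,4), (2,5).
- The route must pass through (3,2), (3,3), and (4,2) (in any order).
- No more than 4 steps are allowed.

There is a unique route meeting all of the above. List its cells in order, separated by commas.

The budget equals the shortest possible length, so every move has to be on a shortest route through the required cells.
Route from (4,3): up to (3,3), left to (3,2), down to (4,2), left to (4,1) — 4 moves in all.
Check: all required cells visited; 4 ≤ 4 moves.

(4,3), (3,3), (3,2), (4,2), (4,1)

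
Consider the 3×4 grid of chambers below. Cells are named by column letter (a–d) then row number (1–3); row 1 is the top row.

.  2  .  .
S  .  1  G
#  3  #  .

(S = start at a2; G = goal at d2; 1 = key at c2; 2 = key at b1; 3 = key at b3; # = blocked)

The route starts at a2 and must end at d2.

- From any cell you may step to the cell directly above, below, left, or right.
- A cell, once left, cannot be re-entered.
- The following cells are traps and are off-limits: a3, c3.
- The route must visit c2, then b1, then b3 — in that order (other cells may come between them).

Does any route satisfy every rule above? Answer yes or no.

b3 must be visited but has only one open neighbour (b2), and it is neither the start nor the goal — the route would have to enter and leave through b2, re-entering it.

no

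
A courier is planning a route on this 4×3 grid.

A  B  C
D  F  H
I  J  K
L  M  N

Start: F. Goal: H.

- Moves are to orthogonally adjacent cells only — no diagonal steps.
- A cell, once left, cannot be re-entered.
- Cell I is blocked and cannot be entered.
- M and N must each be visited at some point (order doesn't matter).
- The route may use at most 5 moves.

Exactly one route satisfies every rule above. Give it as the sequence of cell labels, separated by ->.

The budget equals the shortest possible length, so every move has to be on a shortest route through the required cells.
Route from F: 2× down (reaching M), right to N, 2× up (reaching H) — 5 moves in all.
Check: all required cells visited; 5 ≤ 5 moves.

F -> J -> M -> N -> K -> H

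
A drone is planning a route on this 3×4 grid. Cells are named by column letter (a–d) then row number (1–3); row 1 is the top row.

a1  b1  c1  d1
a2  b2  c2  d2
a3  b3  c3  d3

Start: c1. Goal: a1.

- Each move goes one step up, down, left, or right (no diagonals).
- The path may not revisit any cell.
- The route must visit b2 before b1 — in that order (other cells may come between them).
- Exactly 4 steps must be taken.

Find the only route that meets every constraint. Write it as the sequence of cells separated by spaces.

The waypoints must appear in the order b2, b1, with no cell reused.
Route from c1: down 1 to c2, left 1 to b2, up 1 to b1, left 1 to a1 — 4 moves in all.
Check: order respected (b2 at step 2, b1 at step 3); 4 moves as required.

c1 c2 b2 b1 a1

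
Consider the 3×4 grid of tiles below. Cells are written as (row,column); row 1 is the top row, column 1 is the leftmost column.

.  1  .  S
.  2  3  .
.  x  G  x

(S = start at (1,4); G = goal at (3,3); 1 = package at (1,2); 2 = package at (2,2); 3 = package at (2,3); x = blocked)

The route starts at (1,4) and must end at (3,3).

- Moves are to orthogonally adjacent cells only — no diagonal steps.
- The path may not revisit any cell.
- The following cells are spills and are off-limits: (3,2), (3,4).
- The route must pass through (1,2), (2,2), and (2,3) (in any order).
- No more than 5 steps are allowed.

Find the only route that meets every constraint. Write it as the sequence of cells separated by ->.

(1,4) -> (1,3) -> (1,2) -> (2,2) -> (2,3) -> (3,3)

The 5-move cap with required stops at (1,2), (2,2), (2,3) leaves no slack for detours.
Route from (1,4): left 2 to (1,2), down 1 to (2,2), right 1 to (2,3), down 1 to (3,3) — 5 moves in all.
Check: all required cells visited; 5 ≤ 5 moves.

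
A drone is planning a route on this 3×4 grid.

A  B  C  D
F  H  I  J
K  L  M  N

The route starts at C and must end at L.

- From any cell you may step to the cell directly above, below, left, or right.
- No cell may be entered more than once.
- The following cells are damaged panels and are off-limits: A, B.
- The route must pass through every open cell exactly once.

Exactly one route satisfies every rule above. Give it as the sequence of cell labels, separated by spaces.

C D J N M I H F K L

Need to visit all 10 open cells exactly once, starting at C and ending at L.
Cell N has only two open neighbours (J and M), so the path must pass straight through it: one of those is the cell it's entered from and the other is where it exits.
Route from C: right 1 to D, down 2 to N, left 1 to M, up 1 to I, left 2 to F, down 1 to K, right 1 to L — 9 moves in all.
Check: all 10 open cells covered.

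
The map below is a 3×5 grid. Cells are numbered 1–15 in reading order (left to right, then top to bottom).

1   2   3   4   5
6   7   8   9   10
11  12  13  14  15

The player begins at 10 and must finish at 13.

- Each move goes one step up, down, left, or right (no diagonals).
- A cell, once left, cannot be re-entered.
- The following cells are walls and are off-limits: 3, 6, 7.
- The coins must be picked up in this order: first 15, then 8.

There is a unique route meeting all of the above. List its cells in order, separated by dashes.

The waypoints must appear in the order 15, 8, with no cell reused.
Route from 10: down 1 to 15, left 1 to 14, up 1 to 9, left 1 to 8, down 1 to 13 — 5 moves in all.
Check: order respected (15 at step 1, 8 at step 4).

10 - 15 - 14 - 9 - 8 - 13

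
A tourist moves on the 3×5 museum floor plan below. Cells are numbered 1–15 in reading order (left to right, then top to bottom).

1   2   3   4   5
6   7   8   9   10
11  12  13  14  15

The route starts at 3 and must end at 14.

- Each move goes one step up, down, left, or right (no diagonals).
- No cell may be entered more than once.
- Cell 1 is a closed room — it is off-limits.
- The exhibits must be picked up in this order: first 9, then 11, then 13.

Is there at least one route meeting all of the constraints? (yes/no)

yes

One route that works: 3 → 4 → 9 → 8 → 7 → 6 → 11 → 12 → 13 → 14.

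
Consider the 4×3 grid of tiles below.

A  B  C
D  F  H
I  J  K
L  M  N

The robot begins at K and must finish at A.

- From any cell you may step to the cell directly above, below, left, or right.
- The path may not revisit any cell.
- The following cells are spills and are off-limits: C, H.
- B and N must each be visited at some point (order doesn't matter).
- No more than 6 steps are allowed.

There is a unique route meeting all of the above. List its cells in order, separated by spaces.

The budget equals the shortest possible length, so every move has to be on a shortest route through the required cells.
Route from K: down to N, left to M, 3× up (reaching B), left to A — 6 moves in all.
Check: all required cells visited; 6 ≤ 6 moves.

K N M J F B A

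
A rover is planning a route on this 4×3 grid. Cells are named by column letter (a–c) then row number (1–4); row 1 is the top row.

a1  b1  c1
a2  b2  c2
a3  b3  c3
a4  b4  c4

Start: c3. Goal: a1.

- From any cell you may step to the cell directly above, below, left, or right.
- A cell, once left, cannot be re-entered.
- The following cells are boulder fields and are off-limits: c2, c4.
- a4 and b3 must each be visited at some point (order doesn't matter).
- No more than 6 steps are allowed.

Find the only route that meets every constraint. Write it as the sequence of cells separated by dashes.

c3 - b3 - b4 - a4 - a3 - a2 - a1

Any route must reach a4 and b3 and still end at a1 within 6 moves, so the order of the required stops is forced.
Route from c3: left 1 to b3, down 1 to b4, left 1 to a4, up 3 to a1 — 6 moves in all.
Check: all required cells visited; 6 ≤ 6 moves.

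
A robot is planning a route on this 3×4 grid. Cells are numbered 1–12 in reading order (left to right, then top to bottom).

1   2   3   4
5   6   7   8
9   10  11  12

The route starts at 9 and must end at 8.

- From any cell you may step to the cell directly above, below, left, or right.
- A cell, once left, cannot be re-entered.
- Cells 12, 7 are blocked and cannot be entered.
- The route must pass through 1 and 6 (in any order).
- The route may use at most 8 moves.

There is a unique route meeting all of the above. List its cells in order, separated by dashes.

9 - 10 - 6 - 5 - 1 - 2 - 3 - 4 - 8

The 8-move cap with required stops at 1, 6 leaves no slack for detours.
Route from 9: right to 10, up to 6, left to 5, up to 1, 3× right (reaching 4), down to 8 — 8 moves in all.
Check: all required cells visited; 8 ≤ 8 moves.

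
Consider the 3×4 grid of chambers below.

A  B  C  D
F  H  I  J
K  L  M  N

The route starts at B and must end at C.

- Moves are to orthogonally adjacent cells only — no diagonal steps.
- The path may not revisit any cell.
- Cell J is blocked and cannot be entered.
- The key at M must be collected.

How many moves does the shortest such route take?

5

Any route passes through M somewhere between B and C. Summing Manhattan distances along the two legs (B → M → C) gives a lower bound of 3 + 2 = 5 moves.
A route of 5 moves achieves this: B → H → L → M → I → C.
Since 5 matches the lower bound, it is optimal.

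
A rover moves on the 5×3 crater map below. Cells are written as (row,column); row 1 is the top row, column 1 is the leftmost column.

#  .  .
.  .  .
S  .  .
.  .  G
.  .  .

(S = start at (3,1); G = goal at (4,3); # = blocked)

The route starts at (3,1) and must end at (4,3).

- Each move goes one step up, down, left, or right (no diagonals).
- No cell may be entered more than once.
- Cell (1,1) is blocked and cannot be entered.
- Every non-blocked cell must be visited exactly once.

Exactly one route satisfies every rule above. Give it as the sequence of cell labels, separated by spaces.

Need to visit all 14 open cells exactly once, starting at (3,1) and ending at (4,3).
Cell (1,2) has only two open neighbours ((2,2) and (1,3)), so the path must pass straight through it: one of those is the cell it's entered from and the other is where it exits.
Route from (3,1): up to (2,1), right to (2,2), up to (1,2), right to (1,3), 2× down (reaching (3,3)), left to (3,2), down to (4,2), left to (4,1), down to (5,1), 2× right (reaching (5,3)), up to (4,3) — 13 moves in all.
Check: all 14 open cells covered.

(3,1) (2,1) (2,2) (1,2) (1,3) (2,3) (3,3) (3,2) (4,2) (4,1) (5,1) (5,2) (5,3) (4,3)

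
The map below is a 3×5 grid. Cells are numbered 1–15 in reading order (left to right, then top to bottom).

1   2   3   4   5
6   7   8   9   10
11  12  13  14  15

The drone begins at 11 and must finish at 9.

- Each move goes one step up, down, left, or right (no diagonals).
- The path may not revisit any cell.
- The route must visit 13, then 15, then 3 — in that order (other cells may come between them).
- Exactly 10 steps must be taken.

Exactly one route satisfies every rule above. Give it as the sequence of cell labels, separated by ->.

11 -> 12 -> 13 -> 14 -> 15 -> 10 -> 5 -> 4 -> 3 -> 8 -> 9

The waypoints must appear in the order 13, 15, 3, with no cell reused.
Route from 11: 4× right (reaching 15), 2× up (reaching 5), 2× left (reaching 3), down to 8, right to 9 — 10 moves in all.
Check: order respected (13 at step 2, 15 at step 4, 3 at step 8); 10 moves as required.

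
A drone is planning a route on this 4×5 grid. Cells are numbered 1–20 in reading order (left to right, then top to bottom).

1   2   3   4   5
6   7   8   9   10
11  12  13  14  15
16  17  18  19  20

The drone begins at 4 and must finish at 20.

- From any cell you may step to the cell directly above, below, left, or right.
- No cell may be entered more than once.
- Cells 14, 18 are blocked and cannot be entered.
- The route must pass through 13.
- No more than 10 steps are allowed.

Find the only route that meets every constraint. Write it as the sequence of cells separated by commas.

4, 3, 2, 7, 12, 13, 8, 9, 10, 15, 20

Any route must reach 13 and still end at 20 within 10 moves, so the order of the required stops is forced.
Route from 4: 2× left (reaching 2), 2× down (reaching 12), right to 13, up to 8, 2× right (reaching 10), 2× down (reaching 20) — 10 moves in all.
Check: all required cells visited; 10 ≤ 10 moves.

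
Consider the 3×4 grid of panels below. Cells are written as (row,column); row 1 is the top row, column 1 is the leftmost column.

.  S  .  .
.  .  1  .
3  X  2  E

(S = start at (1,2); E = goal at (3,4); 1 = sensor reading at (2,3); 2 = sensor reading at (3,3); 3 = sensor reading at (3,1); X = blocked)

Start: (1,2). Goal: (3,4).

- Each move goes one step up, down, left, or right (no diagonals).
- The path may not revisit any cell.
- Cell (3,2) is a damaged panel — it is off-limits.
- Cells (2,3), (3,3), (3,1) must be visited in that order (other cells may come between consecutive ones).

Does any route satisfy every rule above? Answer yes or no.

no

(3,1) must be visited but has only one open neighbour ((2,1)), and it is neither the start nor the goal — the route would have to enter and leave through (2,1), re-entering it.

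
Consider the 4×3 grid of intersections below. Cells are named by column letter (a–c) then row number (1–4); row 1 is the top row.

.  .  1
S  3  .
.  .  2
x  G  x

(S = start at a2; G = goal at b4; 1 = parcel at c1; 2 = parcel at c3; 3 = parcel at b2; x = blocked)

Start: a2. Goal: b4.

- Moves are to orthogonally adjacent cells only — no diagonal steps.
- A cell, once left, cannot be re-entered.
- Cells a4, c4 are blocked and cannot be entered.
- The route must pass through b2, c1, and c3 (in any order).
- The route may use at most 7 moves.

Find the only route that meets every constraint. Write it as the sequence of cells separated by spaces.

The 7-move cap with required stops at b2, c1, c3 leaves no slack for detours.
Route from a2: right 1 to b2, up 1 to b1, right 1 to c1, down 2 to c3, left 1 to b3, down 1 to b4 — 7 moves in all.
Check: all required cells visited; 7 ≤ 7 moves.

a2 b2 b1 c1 c2 c3 b3 b4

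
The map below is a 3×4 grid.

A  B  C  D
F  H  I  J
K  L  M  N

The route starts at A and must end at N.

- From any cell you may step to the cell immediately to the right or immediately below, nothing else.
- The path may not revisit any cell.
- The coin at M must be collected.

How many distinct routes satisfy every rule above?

6

A right/down-only route from A to N makes exactly 2 down-moves and 3 right-moves in some order.
With no other constraints that would be C(5,2) = 10 routes.
Split at M and multiply the segment counts: A→M: 6; M→N: 1; product = 6.
That gives 6 routes.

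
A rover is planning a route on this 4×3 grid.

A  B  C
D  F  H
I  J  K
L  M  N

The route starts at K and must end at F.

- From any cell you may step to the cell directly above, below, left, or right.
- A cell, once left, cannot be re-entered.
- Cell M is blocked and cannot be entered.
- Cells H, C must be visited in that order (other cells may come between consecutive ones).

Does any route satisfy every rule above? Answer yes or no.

yes

One route that works: K → H → C → B → F.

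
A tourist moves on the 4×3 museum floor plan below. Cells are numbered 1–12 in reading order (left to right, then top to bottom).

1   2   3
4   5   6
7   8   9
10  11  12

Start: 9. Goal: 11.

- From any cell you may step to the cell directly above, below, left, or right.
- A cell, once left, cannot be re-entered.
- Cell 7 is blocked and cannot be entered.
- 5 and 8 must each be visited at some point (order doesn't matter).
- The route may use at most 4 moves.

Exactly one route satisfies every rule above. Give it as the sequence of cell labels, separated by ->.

The budget equals the shortest possible length, so every move has to be on a shortest route through the required cells.
Route from 9: up to 6, left to 5, 2× down (reaching 11) — 4 moves in all.
Check: all required cells visited; 4 ≤ 4 moves.

9 -> 6 -> 5 -> 8 -> 11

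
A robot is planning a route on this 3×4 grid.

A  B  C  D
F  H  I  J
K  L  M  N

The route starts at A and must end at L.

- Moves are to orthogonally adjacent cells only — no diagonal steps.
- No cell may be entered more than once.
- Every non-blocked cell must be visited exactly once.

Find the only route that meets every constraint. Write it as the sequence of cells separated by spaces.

A B C D J N M I H F K L

Need to visit all 12 open cells exactly once, starting at A and ending at L.
Cell K has only two open neighbours (F and L), so the path must pass straight through it: one of those is the cell it's entered from and the other is where it exits.
Route from A: 3× right (reaching D), 2× down (reaching N), left to M, up to I, 2× left (reaching F), down to K, right to L — 11 moves in all.
Check: all 12 open cells covered.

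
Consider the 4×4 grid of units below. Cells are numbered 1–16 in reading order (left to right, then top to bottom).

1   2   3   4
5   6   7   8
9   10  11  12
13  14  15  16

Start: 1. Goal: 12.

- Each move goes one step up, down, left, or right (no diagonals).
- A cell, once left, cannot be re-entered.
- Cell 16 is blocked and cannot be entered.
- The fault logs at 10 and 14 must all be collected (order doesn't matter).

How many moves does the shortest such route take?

7

Any route passes through 10 and 14 in some order between 1 and 12. Summing Manhattan distances along each leg and taking the cheapest ordering (1 → 10 → 14 → 12) gives a lower bound of 3 + 1 + 3 = 7 moves.
A route of 7 moves achieves this: 1 → 5 → 9 → 13 → 14 → 10 → 11 → 12.
Since 7 matches the lower bound, it is optimal.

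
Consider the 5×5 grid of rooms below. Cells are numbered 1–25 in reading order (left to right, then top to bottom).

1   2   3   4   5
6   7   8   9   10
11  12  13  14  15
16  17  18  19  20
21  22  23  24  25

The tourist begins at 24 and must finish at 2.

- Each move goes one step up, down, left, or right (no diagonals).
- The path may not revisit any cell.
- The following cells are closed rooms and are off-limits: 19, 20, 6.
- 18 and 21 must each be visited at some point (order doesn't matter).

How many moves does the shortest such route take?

Any route passes through 18 and 21 in some order between 24 and 2. Summing Manhattan distances along each leg and taking the cheapest ordering (24 → 18 → 21 → 2) gives a lower bound of 2 + 3 + 5 = 10 moves.
A route of 10 moves achieves this: 24 → 23 → 18 → 17 → 22 → 21 → 16 → 11 → 12 → 7 → 2.
Since 10 matches the lower bound, it is optimal.

10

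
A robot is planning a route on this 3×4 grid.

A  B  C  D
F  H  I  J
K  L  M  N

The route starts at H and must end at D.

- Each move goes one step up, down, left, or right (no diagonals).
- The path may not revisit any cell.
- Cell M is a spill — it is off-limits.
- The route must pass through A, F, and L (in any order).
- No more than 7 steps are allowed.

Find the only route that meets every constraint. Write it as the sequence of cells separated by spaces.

Any route must reach A, F, and L and still end at D within 7 moves, so the order of the required stops is forced.
Route from H: down to L, left to K, 2× up (reaching A), 3× right (reaching D) — 7 moves in all.
Check: all required cells visited; 7 ≤ 7 moves.

H L K F A B C D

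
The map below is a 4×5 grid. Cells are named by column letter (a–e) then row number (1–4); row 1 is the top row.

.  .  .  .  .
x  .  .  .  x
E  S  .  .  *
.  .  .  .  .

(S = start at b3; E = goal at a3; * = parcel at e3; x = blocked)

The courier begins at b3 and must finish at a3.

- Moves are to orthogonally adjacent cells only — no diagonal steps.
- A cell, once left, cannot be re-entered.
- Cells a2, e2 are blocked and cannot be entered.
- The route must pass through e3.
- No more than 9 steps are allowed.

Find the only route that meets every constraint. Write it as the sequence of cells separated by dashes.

Any route must reach e3 and still end at a3 within 9 moves, so the order of the required stops is forced.
Route from b3: right 3 to e3, down 1 to e4, left 4 to a4, up 1 to a3 — 9 moves in all.
Check: all required cells visited; 9 ≤ 9 moves.

b3 - c3 - d3 - e3 - e4 - d4 - c4 - b4 - a4 - a3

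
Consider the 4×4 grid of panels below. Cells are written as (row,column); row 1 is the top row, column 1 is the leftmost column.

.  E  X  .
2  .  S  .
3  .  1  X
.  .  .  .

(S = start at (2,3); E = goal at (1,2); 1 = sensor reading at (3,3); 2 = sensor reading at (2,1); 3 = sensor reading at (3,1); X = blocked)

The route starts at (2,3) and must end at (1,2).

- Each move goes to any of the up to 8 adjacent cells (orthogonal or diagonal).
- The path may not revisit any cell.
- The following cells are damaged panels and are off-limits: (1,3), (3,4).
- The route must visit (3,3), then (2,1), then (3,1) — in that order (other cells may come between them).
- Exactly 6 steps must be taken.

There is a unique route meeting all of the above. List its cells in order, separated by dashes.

The waypoints must appear in the order (3,3), (2,1), (3,1), with no cell reused.
Route from (2,3): down to (3,3), left to (3,2), up-left to (2,1), down to (3,1), up-right to (2,2), up to (1,2) — 6 moves in all.
Check: order respected (1 at step 1, 2 at step 3, 3 at step 4); 6 moves as required.

(2,3) - (3,3) - (3,2) - (2,1) - (3,1) - (2,2) - (1,2)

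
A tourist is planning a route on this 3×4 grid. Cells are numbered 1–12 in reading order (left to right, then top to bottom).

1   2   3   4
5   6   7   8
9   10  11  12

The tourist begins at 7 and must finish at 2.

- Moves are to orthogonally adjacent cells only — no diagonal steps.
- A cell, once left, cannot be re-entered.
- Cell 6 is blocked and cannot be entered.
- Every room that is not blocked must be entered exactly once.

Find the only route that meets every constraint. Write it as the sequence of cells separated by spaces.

7 3 4 8 12 11 10 9 5 1 2

Need to visit all 11 open cells exactly once, starting at 7 and ending at 2.
Cell 1 has only two open neighbours (5 and 2), so the path must pass straight through it: one of those is the cell it's entered from and the other is where it exits.
Route from 7: up to 3, right to 4, 2× down (reaching 12), 3× left (reaching 9), 2× up (reaching 1), right to 2 — 10 moves in all.
Check: all 11 open cells covered.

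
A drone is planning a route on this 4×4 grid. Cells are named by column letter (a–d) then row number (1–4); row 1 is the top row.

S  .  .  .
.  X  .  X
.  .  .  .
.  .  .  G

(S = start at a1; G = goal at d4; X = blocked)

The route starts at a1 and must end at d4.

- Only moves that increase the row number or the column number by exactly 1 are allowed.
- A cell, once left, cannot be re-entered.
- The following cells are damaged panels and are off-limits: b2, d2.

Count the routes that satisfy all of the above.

A right/down-only route from a1 to d4 makes exactly 3 down-moves and 3 right-moves in some order.
With no other constraints that would be C(6,3) = 20 routes.
Subtract routes through each blocked cell (inclusion–exclusion for overlaps): − through b2: 12 − through d2: 4 + through b2&d2: 2 → 6.
That gives 6 routes.

6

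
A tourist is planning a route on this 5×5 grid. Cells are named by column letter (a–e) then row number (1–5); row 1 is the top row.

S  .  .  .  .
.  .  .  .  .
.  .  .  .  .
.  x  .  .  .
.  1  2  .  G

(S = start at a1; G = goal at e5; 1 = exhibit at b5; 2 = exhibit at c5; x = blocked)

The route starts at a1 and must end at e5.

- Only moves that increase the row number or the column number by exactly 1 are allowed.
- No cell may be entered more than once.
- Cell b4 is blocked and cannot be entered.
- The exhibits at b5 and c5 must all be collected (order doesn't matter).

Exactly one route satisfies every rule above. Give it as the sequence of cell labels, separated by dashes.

a1 - a2 - a3 - a4 - a5 - b5 - c5 - d5 - e5

Moves only go right or down, so the column and row indices never decrease.
Route from a1: 4× down (reaching a5), 4× right (reaching e5) — 8 moves in all.
Check: all required cells visited.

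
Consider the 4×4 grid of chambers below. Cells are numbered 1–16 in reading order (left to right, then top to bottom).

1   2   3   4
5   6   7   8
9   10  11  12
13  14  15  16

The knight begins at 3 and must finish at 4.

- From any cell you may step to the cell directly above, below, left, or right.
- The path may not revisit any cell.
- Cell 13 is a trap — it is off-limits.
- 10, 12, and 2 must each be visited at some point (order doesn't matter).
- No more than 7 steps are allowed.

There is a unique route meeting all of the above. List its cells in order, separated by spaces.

3 2 6 10 11 12 8 4

The 7-move cap with required stops at 10, 12, 2 leaves no slack for detours.
Route from 3: left 1 to 2, down 2 to 10, right 2 to 12, up 2 to 4 — 7 moves in all.
Check: all required cells visited; 7 ≤ 7 moves.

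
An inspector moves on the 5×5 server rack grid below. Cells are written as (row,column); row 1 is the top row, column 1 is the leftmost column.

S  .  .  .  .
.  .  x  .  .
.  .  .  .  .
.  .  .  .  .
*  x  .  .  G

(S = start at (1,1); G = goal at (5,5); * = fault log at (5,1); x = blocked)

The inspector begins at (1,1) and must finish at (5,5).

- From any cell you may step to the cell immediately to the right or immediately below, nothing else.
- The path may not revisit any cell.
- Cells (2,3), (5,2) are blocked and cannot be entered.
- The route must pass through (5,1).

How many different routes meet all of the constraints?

0

A right/down-only route from (1,1) to (5,5) makes exactly 4 down-moves and 4 right-moves in some order.
With no other constraints that would be C(8,4) = 70 routes.
Split at (5,1) and multiply the segment counts (each segment already excludes blocked cells): (1,1)→(5,1): 1; (5,1)→(5,5): 0; product = 0.
No route satisfies every constraint, so the count is 0.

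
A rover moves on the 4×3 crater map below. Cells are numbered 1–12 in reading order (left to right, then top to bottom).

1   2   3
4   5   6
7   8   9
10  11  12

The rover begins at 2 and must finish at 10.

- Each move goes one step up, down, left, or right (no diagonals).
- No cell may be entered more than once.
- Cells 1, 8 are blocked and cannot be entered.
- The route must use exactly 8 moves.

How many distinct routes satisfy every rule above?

0

Need simple routes of exactly 8 moves from 2 to 10 (Manhattan distance 4, so 2 moves are spent on a detour and 2 undoing it).
No route satisfies every constraint, so the count is 0.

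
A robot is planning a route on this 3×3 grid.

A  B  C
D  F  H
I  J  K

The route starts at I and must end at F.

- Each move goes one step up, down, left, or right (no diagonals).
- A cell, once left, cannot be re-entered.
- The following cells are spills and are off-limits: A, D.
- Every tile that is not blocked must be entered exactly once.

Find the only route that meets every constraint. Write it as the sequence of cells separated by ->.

Need to visit all 7 open cells exactly once, starting at I and ending at F.
Cell B has only two open neighbours (F and C), so the path must pass straight through it: one of those is the cell it's entered from and the other is where it exits.
Route from I: 2× right (reaching K), 2× up (reaching C), left to B, down to F — 6 moves in all.
Check: all 7 open cells covered.

I -> J -> K -> H -> C -> B -> F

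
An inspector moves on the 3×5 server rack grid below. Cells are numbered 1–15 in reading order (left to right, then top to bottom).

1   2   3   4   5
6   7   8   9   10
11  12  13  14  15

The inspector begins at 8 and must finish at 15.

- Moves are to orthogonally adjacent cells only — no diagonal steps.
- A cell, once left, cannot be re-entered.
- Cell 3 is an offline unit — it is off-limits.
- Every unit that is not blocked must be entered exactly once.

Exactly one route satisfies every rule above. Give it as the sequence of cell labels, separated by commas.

8, 7, 2, 1, 6, 11, 12, 13, 14, 9, 4, 5, 10, 15

Need to visit all 14 open cells exactly once, starting at 8 and ending at 15.
Cell 5 has only two open neighbours (10 and 4), so the path must pass straight through it: one of those is the cell it's entered from and the other is where it exits.
Route from 8: left 1 to 7, up 1 to 2, left 1 to 1, down 2 to 11, right 3 to 14, up 2 to 4, right 1 to 5, down 2 to 15 — 13 moves in all.
Check: all 14 open cells covered.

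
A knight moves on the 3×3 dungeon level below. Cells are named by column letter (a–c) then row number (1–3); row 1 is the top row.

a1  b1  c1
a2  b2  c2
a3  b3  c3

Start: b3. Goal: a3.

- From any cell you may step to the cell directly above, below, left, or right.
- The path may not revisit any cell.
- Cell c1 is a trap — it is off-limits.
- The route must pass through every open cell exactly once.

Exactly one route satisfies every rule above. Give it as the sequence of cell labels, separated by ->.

Need to visit all 8 open cells exactly once, starting at b3 and ending at a3.
Route from b3: right 1 to c3, up 1 to c2, left 1 to b2, up 1 to b1, left 1 to a1, down 2 to a3 — 7 moves in all.
Check: all 8 open cells covered.

b3 -> c3 -> c2 -> b2 -> b1 -> a1 -> a2 -> a3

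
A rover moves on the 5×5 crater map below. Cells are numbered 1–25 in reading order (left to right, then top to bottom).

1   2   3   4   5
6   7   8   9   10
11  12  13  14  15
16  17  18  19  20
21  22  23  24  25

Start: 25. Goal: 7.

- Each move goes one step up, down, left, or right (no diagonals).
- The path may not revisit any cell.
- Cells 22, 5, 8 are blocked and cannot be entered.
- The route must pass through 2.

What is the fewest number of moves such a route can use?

8

Any route passes through 2 somewhere between 25 and 7. Summing Manhattan distances along the two legs (25 → 2 → 7) gives a lower bound of 7 + 1 = 8 moves.
A route of 8 moves achieves this: 25 → 20 → 15 → 10 → 9 → 4 → 3 → 2 → 7.
Since 8 matches the lower bound, it is optimal.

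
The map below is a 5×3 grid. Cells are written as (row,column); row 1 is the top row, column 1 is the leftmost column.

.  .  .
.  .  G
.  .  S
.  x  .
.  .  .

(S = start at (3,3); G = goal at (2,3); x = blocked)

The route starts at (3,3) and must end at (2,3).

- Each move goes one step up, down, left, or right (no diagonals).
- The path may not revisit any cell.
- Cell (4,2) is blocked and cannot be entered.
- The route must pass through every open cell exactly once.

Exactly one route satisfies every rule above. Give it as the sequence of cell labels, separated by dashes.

(3,3) - (4,3) - (5,3) - (5,2) - (5,1) - (4,1) - (3,1) - (3,2) - (2,2) - (2,1) - (1,1) - (1,2) - (1,3) - (2,3)

Need to visit all 14 open cells exactly once, starting at (3,3) and ending at (2,3).
Route from (3,3): down 2 to (5,3), left 2 to (5,1), up 2 to (3,1), right 1 to (3,2), up 1 to (2,2), left 1 to (2,1), up 1 to (1,1), right 2 to (1,3), down 1 to (2,3) — 13 moves in all.
Check: all 14 open cells covered.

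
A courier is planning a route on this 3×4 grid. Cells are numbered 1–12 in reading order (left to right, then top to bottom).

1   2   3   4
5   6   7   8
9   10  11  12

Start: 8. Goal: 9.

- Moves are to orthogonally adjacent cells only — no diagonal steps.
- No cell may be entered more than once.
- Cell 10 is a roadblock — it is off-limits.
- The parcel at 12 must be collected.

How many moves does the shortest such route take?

6

Any route passes through 12 somewhere between 8 and 9. Summing Manhattan distances along the two legs (8 → 12 → 9) gives a lower bound of 1 + 3 = 4 moves.
That bound ignores the blocked cells. Measuring each leg by the fewest moves that actually steer around them (8→12: 1; 12→9: 5) raises the lower bound to 6.
A route of 6 moves exists: 8 → 12 → 11 → 7 → 6 → 5 → 9.
Since 6 matches that lower bound, it is optimal.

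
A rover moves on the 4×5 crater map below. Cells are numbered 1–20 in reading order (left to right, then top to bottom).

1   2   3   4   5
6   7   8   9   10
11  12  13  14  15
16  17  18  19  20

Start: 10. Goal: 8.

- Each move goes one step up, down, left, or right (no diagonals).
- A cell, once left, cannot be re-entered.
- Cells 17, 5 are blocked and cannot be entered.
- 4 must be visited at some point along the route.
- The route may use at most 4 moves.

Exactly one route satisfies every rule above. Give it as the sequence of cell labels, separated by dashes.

10 - 9 - 4 - 3 - 8

Any route must reach 4 and still end at 8 within 4 moves, so the order of the required stops is forced.
Route from 10: left to 9, up to 4, left to 3, down to 8 — 4 moves in all.
Check: all required cells visited; 4 ≤ 4 moves.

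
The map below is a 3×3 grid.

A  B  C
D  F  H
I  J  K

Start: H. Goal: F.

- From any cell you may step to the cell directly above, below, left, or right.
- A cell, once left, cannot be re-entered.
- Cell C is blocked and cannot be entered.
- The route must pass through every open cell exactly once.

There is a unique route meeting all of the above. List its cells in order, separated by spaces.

Need to visit all 8 open cells exactly once, starting at H and ending at F.
Cell I has only two open neighbours (D and J), so the path must pass straight through it: one of those is the cell it's entered from and the other is where it exits.
Route from H: down to K, 2× left (reaching I), 2× up (reaching A), right to B, down to F — 7 moves in all.
Check: all 8 open cells covered.

H K J I D A B F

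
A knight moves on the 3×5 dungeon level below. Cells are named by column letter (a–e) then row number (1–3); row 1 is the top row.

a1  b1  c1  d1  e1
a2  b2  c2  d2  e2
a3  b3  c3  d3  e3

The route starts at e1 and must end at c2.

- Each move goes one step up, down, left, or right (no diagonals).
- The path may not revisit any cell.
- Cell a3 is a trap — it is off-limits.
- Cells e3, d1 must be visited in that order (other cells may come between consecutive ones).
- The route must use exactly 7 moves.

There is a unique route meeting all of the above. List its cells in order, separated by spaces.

e1 e2 e3 d3 d2 d1 c1 c2

The waypoints must appear in the order e3, d1, with no cell reused.
Route from e1: down 2 to e3, left 1 to d3, up 2 to d1, left 1 to c1, down 1 to c2 — 7 moves in all.
Check: order respected (e3 at step 2, d1 at step 5); 7 moves as required.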